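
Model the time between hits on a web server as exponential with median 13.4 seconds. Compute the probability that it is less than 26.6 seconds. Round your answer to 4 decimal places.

0.7474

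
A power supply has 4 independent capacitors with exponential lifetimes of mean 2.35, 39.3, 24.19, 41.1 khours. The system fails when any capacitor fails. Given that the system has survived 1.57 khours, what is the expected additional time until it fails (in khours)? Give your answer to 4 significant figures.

1.936

First-failure rate Σλ = 1/2.35 + 1/39.3 + 1/24.19 + 1/41.1 = 0.516648.
By memorylessness the expected residual is 1/Σλ = 1.93556 khours, regardless of the 1.57 already elapsed.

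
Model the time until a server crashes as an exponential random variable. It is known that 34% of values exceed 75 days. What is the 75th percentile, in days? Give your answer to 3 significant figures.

96.4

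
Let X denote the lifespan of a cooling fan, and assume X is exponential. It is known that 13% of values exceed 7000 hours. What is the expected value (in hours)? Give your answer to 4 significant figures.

3431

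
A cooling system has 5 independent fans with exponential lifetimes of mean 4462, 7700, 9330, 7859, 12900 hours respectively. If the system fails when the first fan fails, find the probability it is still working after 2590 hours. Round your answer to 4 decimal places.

The first failure time is exponential with rate Σλ_i = 1/4462 + 1/7700 + 1/9330 + 1/7859 + 1/12900 = 0.000665928 per hour.
P(min > 2590) = e^(−0.000665928·2590) = e^(−1.7248) ≈ 0.1782.

0.1782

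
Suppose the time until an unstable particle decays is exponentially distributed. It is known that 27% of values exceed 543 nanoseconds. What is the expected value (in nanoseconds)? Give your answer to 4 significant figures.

414.7

e^(−λ·543) = 0.27 ⇒ λ = −ln(0.27)/543 = 0.0024113.
Mean = 1/λ = 414.715 nanoseconds.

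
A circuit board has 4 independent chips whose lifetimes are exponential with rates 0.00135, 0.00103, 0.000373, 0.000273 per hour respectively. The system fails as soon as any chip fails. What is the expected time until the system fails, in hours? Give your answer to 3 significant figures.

The time to first failure is exponential with rate Σλ = 0.00135 + 0.00103 + 0.000373 + 0.000273 = 0.003026.
E[min] = 1/Σλ = 1/0.003026 = 330.469 hours.

330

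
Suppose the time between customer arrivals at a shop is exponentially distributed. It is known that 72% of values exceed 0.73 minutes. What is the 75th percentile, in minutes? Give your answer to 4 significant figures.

3.081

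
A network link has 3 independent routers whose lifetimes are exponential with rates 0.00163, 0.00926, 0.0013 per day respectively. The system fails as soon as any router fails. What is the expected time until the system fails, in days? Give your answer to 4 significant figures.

82.03

The time to first failure is exponential with rate Σλ = 0.00163 + 0.00926 + 0.0013 = 0.01219.
E[min] = 1/Σλ = 1/0.01219 = 82.0345 days.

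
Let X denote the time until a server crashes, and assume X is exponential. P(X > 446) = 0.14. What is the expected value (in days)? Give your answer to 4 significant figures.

226.8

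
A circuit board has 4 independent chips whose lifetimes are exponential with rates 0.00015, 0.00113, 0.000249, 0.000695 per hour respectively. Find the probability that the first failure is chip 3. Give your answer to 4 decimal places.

The time to first failure is exponential with rate Σλ = 0.00015 + 0.00113 + 0.000249 + 0.000695 = 0.002224.
P(chip 3 first) = λ_3/Σλ = 0.000249/0.002224 ≈ 0.1120.

0.1120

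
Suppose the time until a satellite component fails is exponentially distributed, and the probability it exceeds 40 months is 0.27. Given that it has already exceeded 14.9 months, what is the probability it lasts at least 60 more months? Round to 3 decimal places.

From e^(−λ·40) = 0.27, λ = −ln(0.27)/40 = 0.0327333.
Memoryless: P(X > 14.9+60 | X > 14.9) = P(X > 60) = e^(−0.0327333·60) ≈ 0.140.

0.140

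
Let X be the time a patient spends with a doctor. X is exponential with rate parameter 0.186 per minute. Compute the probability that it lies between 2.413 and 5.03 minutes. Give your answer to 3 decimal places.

0.246

P(2.413 < X < 5.03) = e^(−λ·2.413) − e^(−λ·5.03) = 0.63838 − 0.39236 ≈ 0.246.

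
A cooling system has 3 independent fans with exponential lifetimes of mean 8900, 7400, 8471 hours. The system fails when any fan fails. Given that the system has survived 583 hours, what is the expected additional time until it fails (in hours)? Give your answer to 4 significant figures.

2736

First-failure rate Σλ = 1/8900 + 1/7400 + 1/8471 = 0.000365545.
By memorylessness the expected residual is 1/Σλ = 2735.65 hours, regardless of the 583 already elapsed.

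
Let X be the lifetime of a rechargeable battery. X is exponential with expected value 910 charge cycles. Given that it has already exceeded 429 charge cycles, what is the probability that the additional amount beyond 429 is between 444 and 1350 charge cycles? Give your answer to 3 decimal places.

0.387

The rate is λ = 1/910 = 0.0010989 per charge cycle.
Memoryless: the residual past 429 is again Exp(λ).
P(444 < residual < 1350) = e^(−λ·444) − e^(−λ·1350) = 0.61391 − 0.22684 ≈ 0.387.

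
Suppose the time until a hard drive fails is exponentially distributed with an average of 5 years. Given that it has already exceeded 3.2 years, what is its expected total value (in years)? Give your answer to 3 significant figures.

8.20

The rate is λ = 1/5 = 0.2 per year.
By memorylessness, E[X | X > 3.2] = 3.2 + 1/λ = 3.2 + 5 = 8.2 years.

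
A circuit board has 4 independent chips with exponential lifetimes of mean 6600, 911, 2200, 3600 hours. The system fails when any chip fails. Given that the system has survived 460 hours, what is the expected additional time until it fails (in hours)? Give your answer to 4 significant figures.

First-failure rate Σλ = 1/6600 + 1/911 + 1/2200 + 1/3600 = 0.00198153.
By memorylessness the expected residual is 1/Σλ = 504.66 hours, regardless of the 460 already elapsed.

504.7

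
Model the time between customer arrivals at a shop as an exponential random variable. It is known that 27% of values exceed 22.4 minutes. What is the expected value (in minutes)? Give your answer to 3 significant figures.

e^(−λ·22.4) = 0.27 ⇒ λ = −ln(0.27)/22.4 = 0.0584524.
Mean = 1/λ = 17.1079 minutes.

17.1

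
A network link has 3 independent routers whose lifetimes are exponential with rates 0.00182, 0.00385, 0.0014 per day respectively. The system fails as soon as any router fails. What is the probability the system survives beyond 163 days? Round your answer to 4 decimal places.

0.3159

The time to first failure is exponential with rate Σλ = 0.00182 + 0.00385 + 0.0014 = 0.00707.
P(min > 163) = e^(−0.00707·163) = e^(−1.1524) ≈ 0.3159.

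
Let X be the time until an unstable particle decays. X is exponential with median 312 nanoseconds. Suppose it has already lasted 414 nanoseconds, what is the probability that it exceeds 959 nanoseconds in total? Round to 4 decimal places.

For an exponential, median = ln(2)/λ, so λ = ln 2 / 312 = 0.00222163 per nanosecond.
By the memoryless property, P(X > 414+545 | X > 414) = P(X > 545).
P(X > 545) = e^(−1.2108) ≈ 0.2980.

0.2980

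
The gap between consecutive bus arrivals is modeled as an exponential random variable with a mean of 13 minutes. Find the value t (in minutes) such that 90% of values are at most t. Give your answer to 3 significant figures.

The rate is λ = 1/13 = 0.0769231 per minute.
Set 1 − e^(−λt) = 0.9, so t = −ln(0.1)/λ = 2.3026/0.0769231 ≈ 29.9336 minutes.

29.9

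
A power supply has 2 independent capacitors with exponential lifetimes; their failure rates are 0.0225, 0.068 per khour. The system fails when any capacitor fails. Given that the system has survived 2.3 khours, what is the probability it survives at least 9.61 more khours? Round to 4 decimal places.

Time to first failure ~ Exp(Σλ) with Σλ = 0.0905.
By memorylessness, P(T > 2.3+9.61 | T > 2.3) = P(T > 9.61) = e^(−0.0905·9.61) ≈ 0.4191.

0.4191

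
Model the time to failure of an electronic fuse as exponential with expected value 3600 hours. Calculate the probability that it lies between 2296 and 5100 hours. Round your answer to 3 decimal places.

0.286

The rate is λ = 1/3600 = 0.000277778 per hour.
P(2296 < X < 5100) = e^(−λ·2296) − e^(−λ·5100) = 0.52847 − 0.24252 ≈ 0.286.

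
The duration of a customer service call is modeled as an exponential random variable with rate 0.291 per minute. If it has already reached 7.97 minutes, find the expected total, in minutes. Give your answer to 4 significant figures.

11.41

By memorylessness, E[X | X > 7.97] = 7.97 + 1/λ = 7.97 + 3.43643 = 11.4064 minutes.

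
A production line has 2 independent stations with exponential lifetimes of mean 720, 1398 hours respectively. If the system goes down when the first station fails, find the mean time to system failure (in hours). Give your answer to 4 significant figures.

475.2

The first failure time is exponential with rate Σλ_i = 1/720 + 1/1398 = 0.0021042 per hour.
E[min] = 1/Σλ = 1/0.0021042 = 475.241 hours.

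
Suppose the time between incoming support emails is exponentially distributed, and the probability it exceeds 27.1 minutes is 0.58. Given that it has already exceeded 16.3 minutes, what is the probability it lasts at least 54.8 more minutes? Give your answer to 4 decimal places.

0.3324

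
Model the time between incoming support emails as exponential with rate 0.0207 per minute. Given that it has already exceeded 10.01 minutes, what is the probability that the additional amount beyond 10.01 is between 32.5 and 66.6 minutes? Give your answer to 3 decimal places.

Memoryless: the residual past 10.01 is again Exp(λ).
P(32.5 < residual < 66.6) = e^(−λ·32.5) − e^(−λ·66.6) = 0.51030 − 0.25193 ≈ 0.258.

0.258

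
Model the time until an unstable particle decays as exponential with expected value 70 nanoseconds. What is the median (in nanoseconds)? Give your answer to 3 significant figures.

The rate is λ = 1/70 = 0.0142857 per nanosecond.
Set 1 − e^(−λt) = 0.5, so t = −ln(0.5)/λ = 0.69315/0.0142857 ≈ 48.5203 nanoseconds.

48.5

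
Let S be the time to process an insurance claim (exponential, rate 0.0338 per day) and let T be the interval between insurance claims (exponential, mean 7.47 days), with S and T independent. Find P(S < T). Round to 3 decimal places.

0.202

λ_1 = 0.0338, λ_2 = 1/7.47 = 0.133869.
For independent exponentials, P(S < T) = λ_1/(λ_1+λ_2) = 0.0338/0.167669 ≈ 0.202.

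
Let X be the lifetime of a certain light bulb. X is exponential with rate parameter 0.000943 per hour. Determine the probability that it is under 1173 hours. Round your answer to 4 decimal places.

0.6692

P(X ≤ 1173) = 1 − e^(−λ·1173) = 1 − e^(−1.1061) ≈ 0.6692.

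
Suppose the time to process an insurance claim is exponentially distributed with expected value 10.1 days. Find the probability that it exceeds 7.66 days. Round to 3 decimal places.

0.468

The rate is λ = 1/10.1 = 0.0990099 per day.
P(X > 7.66) = e^(−λ·7.66) = e^(−0.75842) ≈ 0.468.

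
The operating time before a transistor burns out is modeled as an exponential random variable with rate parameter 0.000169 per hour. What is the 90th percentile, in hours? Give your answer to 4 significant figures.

Set 1 − e^(−λt) = 0.9, so t = −ln(0.1)/λ = 2.3026/0.000169 ≈ 13624.8 hours.

13620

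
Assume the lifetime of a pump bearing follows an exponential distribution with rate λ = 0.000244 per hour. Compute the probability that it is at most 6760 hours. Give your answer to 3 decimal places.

0.808

P(X ≤ 6760) = 1 − e^(−λ·6760) = 1 − e^(−1.6494) ≈ 0.808.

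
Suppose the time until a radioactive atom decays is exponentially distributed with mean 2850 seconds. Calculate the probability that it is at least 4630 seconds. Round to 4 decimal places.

The rate is λ = 1/2850 = 0.000350877 per second.
P(X > 4630) = e^(−λ·4630) = e^(−1.6246) ≈ 0.1970.

0.1970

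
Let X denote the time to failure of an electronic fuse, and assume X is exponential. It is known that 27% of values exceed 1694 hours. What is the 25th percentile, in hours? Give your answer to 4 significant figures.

e^(−λ·1694) = 0.27 ⇒ λ = −ln(0.27)/1694 = 0.000772924.
25th percentile: 1 − e^(−λt) = 0.25, t = −ln(0.75)/λ = 372.2 hours.

372.2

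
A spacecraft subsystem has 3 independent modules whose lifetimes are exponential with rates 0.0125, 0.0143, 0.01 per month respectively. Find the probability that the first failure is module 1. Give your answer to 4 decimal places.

The time to first failure is exponential with rate Σλ = 0.0125 + 0.0143 + 0.01 = 0.0368.
P(module 1 first) = λ_1/Σλ = 0.0125/0.0368 ≈ 0.3397.

0.3397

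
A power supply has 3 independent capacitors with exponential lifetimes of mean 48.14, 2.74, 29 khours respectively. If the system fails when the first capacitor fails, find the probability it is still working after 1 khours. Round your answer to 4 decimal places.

0.6569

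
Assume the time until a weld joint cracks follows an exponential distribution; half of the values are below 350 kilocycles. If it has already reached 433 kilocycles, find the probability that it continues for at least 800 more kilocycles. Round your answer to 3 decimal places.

0.205

For an exponential, median = ln(2)/λ, so λ = ln 2 / 350 = 0.00198042 per kilocycle.
P(X > s+t | X > s) = e^(−λ(s+t))/e^(−λs) = e^(−λt), independent of s = 433.
P(X > 800) = e^(−1.5843) ≈ 0.205.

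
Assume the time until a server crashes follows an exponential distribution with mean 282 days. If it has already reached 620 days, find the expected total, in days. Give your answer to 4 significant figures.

The rate is λ = 1/282 = 0.0035461 per day.
By memorylessness, E[X | X > 620] = 620 + 1/λ = 620 + 282 = 902 days.

902.0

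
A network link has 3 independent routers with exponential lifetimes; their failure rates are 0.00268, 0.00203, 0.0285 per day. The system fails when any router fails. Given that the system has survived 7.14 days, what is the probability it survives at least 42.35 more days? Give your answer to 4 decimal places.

Time to first failure ~ Exp(Σλ) with Σλ = 0.03321.
By memorylessness, P(T > 7.14+42.35 | T > 7.14) = P(T > 42.35) = e^(−0.03321·42.35) ≈ 0.2450.

0.2450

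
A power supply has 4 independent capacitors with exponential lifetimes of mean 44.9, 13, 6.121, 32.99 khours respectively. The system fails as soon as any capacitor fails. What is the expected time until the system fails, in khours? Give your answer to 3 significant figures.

The first failure time is exponential with rate Σλ_i = 1/44.9 + 1/13 + 1/6.121 + 1/32.99 = 0.292879 per khour.
E[min] = 1/Σλ = 1/0.292879 = 3.41438 khours.

3.41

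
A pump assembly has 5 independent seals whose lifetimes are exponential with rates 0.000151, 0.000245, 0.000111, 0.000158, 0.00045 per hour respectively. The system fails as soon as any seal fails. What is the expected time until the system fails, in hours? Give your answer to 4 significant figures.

896.9

The time to first failure is exponential with rate Σλ = 0.000151 + 0.000245 + 0.000111 + 0.000158 + 0.00045 = 0.001115.
E[min] = 1/Σλ = 1/0.001115 = 896.861 hours.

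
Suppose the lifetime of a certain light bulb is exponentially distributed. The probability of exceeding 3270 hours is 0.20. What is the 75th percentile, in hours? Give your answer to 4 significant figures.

e^(−λ·3270) = 0.20 ⇒ λ = −ln(0.20)/3270 = 0.000492183.
75th percentile: 1 − e^(−λt) = 0.75, t = −ln(0.25)/λ = 2816.62 hours.

2817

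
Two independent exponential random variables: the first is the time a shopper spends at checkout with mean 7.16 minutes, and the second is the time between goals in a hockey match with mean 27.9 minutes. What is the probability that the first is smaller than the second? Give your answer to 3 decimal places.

0.796

λ_1 = 1/7.16 = 0.139665, λ_2 = 1/27.9 = 0.0358423.
For independent exponentials, P(the first < the second) = λ_1/(λ_1+λ_2) = 0.139665/0.175507 ≈ 0.796.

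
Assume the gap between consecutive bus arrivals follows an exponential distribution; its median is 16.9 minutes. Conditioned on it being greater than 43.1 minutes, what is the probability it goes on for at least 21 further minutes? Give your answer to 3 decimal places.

0.423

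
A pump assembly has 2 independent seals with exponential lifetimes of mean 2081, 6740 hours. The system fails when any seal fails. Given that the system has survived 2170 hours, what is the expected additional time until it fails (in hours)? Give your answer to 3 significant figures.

1590

First-failure rate Σλ = 1/2081 + 1/6740 = 0.000628906.
By memorylessness the expected residual is 1/Σλ = 1590.06 hours, regardless of the 2170 already elapsed.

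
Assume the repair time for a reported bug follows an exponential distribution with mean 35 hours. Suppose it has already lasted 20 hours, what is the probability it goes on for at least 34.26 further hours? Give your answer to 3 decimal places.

The rate is λ = 1/35 = 0.0285714 per hour.
P(X > s+t | X > s) = e^(−λ(s+t))/e^(−λs) = e^(−λt), independent of s = 20.
P(X > 34.26) = e^(−0.97886) ≈ 0.376.

0.376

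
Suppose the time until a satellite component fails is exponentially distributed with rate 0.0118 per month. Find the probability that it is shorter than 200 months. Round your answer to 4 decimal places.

0.9056

P(X ≤ 200) = 1 − e^(−λ·200) = 1 − e^(−2.36) ≈ 0.9056.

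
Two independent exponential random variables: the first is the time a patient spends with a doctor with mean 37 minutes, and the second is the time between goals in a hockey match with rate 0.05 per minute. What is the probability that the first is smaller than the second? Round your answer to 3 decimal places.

0.351

λ_1 = 1/37 = 0.027027, λ_2 = 0.05.
For independent exponentials, P(the first < the second) = λ_1/(λ_1+λ_2) = 0.027027/0.077027 ≈ 0.351.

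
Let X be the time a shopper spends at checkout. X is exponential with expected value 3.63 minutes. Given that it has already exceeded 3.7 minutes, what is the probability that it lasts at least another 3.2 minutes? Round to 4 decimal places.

0.4141

The rate is λ = 1/3.63 = 0.275482 per minute.
The exponential is memoryless, so the remaining time is again Exp(λ): the condition X > 3.7 is irrelevant.
P(X > 3.2) = e^(−0.88154) ≈ 0.4141.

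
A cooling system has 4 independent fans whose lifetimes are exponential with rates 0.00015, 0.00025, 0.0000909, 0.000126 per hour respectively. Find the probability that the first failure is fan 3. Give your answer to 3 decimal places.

0.147

The time to first failure is exponential with rate Σλ = 0.00015 + 0.00025 + 0.0000909 + 0.000126 = 0.0006169.
P(fan 3 first) = λ_3/Σλ = 0.0000909/0.0006169 ≈ 0.147.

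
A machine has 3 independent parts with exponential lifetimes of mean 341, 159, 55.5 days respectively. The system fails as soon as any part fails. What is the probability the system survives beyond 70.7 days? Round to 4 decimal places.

The first failure time is exponential with rate Σλ_i = 1/341 + 1/159 + 1/55.5 = 0.0272399 per day.
P(min > 70.7) = e^(−0.0272399·70.7) = e^(−1.9259) ≈ 0.1458.

0.1458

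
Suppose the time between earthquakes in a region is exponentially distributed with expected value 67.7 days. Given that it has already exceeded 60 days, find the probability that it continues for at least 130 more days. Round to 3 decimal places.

0.147

The rate is λ = 1/67.7 = 0.014771 per day.
The exponential is memoryless, so the remaining time is again Exp(λ): the condition X > 60 is irrelevant.
P(X > 130) = e^(−1.9202) ≈ 0.147.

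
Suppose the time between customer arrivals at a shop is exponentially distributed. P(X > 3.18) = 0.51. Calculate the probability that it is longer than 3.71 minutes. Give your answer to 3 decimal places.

e^(−λ·3.18) = 0.51 ⇒ λ = −ln(0.51)/3.18 = 0.211744.
P(X > 3.71) = e^(−0.211744·3.71) = e^(−0.78557) ≈ 0.456.

0.456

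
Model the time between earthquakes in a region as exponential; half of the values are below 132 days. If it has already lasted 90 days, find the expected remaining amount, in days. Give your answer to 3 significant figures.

190

For an exponential, median = ln(2)/λ, so λ = ln 2 / 132 = 0.00525112 per day.
By memorylessness, the remaining amount past any threshold is again Exp(λ) with mean 1/λ = 190.436 days.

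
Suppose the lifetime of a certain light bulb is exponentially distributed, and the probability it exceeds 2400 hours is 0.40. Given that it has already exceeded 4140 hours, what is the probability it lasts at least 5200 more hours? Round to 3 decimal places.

0.137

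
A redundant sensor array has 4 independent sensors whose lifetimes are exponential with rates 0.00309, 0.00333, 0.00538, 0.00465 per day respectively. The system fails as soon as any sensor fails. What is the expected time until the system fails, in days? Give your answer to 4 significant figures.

60.79

The time to first failure is exponential with rate Σλ = 0.00309 + 0.00333 + 0.00538 + 0.00465 = 0.01645.
E[min] = 1/Σλ = 1/0.01645 = 60.7903 days.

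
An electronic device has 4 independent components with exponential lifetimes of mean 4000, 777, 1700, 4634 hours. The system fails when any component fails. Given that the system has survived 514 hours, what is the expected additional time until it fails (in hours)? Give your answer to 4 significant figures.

First-failure rate Σλ = 1/4000 + 1/777 + 1/1700 + 1/4634 = 0.00234103.
By memorylessness the expected residual is 1/Σλ = 427.162 hours, regardless of the 514 already elapsed.

427.2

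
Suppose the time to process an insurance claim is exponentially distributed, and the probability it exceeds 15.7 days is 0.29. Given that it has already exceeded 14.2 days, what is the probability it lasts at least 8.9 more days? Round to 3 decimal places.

From e^(−λ·15.7) = 0.29, λ = −ln(0.29)/15.7 = 0.0788455.
Memoryless: P(X > 14.2+8.9 | X > 14.2) = P(X > 8.9) = e^(−0.0788455·8.9) ≈ 0.496.

0.496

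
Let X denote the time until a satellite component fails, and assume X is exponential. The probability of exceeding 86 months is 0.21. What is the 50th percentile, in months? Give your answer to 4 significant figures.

38.20

e^(−λ·86) = 0.21 ⇒ λ = −ln(0.21)/86 = 0.0181471.
50th percentile: 1 − e^(−λt) = 0.5, t = −ln(0.5)/λ = 38.1961 months.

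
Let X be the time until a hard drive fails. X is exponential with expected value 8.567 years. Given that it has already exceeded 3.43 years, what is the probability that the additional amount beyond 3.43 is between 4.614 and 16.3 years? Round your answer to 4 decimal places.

The rate is λ = 1/8.567 = 0.116727 per year.
Memoryless: the residual past 3.43 is again Exp(λ).
P(4.614 < residual < 16.3) = e^(−λ·4.614) − e^(−λ·16.3) = 0.58358 − 0.14917 ≈ 0.4344.

0.4344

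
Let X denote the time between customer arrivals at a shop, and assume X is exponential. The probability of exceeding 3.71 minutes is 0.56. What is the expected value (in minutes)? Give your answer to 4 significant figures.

6.399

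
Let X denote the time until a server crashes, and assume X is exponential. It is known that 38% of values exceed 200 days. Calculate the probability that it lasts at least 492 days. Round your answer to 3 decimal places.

0.093

e^(−λ·200) = 0.38 ⇒ λ = −ln(0.38)/200 = 0.00483792.
P(X > 492) = e^(−0.00483792·492) = e^(−2.3803) ≈ 0.093.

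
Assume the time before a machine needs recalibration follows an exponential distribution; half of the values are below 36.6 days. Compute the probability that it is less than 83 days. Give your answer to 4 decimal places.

0.7923

For an exponential, median = ln(2)/λ, so λ = ln 2 / 36.6 = 0.0189384 per day.
P(X ≤ 83) = 1 − e^(−λ·83) = 1 − e^(−1.5719) ≈ 0.7923.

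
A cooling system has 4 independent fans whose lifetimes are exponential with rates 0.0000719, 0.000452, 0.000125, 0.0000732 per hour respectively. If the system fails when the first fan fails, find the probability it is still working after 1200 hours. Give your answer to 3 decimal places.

0.420

The time to first failure is exponential with rate Σλ = 0.0000719 + 0.000452 + 0.000125 + 0.0000732 = 0.0007221.
P(min > 1200) = e^(−0.0007221·1200) = e^(−0.86652) ≈ 0.420.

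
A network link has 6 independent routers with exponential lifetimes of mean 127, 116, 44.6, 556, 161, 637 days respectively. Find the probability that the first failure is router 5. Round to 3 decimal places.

0.128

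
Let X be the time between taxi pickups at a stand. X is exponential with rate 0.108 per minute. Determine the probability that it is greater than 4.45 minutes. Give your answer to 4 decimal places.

0.6184

P(X > 4.45) = e^(−λ·4.45) = e^(−0.4806) ≈ 0.6184.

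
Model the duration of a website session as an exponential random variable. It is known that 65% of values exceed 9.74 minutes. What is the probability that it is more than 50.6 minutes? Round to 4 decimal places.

0.1067

e^(−λ·9.74) = 0.65 ⇒ λ = −ln(0.65)/9.74 = 0.0442282.
P(X > 50.6) = e^(−0.0442282·50.6) = e^(−2.2379) ≈ 0.1067.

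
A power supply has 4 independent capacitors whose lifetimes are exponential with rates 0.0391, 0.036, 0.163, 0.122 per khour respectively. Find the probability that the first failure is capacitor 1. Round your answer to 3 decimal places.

0.109

The time to first failure is exponential with rate Σλ = 0.0391 + 0.036 + 0.163 + 0.122 = 0.3601.
P(capacitor 1 first) = λ_1/Σλ = 0.0391/0.3601 ≈ 0.109.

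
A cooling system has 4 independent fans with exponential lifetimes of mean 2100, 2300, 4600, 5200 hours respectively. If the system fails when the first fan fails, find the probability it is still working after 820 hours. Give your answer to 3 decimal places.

0.339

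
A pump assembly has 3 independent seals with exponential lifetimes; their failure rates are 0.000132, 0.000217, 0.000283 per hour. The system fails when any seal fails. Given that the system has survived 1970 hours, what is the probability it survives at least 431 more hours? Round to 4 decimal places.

0.7616

Time to first failure ~ Exp(Σλ) with Σλ = 0.000632.
By memorylessness, P(T > 1970+431 | T > 1970) = P(T > 431) = e^(−0.000632·431) ≈ 0.7616.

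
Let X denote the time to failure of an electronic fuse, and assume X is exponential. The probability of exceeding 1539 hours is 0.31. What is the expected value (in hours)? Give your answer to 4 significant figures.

e^(−λ·1539) = 0.31 ⇒ λ = −ln(0.31)/1539 = 0.000761003.
Mean = 1/λ = 1314.06 hours.

1314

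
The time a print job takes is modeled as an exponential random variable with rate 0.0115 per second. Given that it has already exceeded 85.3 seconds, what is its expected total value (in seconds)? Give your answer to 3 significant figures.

By memorylessness, E[X | X > 85.3] = 85.3 + 1/λ = 85.3 + 86.9565 = 172.257 seconds.

172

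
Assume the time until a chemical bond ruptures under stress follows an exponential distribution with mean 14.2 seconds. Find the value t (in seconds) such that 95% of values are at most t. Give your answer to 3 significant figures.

The rate is λ = 1/14.2 = 0.0704225 per second.
Set 1 − e^(−λt) = 0.95, so t = −ln(0.05)/λ = 2.9957/0.0704225 ≈ 42.5394 seconds.

42.5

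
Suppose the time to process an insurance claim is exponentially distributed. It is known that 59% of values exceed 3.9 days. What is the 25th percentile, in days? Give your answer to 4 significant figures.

2.126

e^(−λ·3.9) = 0.59 ⇒ λ = −ln(0.59)/3.9 = 0.13529.
25th percentile: 1 − e^(−λt) = 0.25, t = −ln(0.75)/λ = 2.1264 days.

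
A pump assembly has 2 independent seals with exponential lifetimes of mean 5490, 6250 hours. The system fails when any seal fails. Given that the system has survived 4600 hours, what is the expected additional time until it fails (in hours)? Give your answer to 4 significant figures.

2923

First-failure rate Σλ = 1/5490 + 1/6250 = 0.000342149.
By memorylessness the expected residual is 1/Σλ = 2922.7 hours, regardless of the 4600 already elapsed.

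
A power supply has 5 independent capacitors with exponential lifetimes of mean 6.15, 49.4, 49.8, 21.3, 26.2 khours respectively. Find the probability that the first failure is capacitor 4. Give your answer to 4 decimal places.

0.1630

Rates: λ_i = 1/mean_i → 0.162602, 0.0202429, 0.0200803, 0.0469484, 0.0381679; Σλ = 0.288041.
P(capacitor 4 first) = λ_4/Σλ = 0.0469484/0.288041 ≈ 0.1630.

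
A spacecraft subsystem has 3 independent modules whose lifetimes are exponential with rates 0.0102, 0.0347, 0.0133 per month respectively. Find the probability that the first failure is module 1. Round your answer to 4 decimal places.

0.1753

The time to first failure is exponential with rate Σλ = 0.0102 + 0.0347 + 0.0133 = 0.0582.
P(module 1 first) = λ_1/Σλ = 0.0102/0.0582 ≈ 0.1753.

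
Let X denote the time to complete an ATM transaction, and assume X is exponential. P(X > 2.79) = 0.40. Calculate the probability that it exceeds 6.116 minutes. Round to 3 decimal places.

0.134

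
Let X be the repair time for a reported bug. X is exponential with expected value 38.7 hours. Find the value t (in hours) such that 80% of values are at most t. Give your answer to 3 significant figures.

62.3

The rate is λ = 1/38.7 = 0.0258398 per hour.
Set 1 − e^(−λt) = 0.8, so t = −ln(0.2)/λ = 1.6094/0.0258398 ≈ 62.2852 hours.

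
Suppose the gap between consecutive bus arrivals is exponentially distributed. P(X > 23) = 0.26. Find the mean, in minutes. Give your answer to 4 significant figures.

e^(−λ·23) = 0.26 ⇒ λ = −ln(0.26)/23 = 0.0585684.
Mean = 1/λ = 17.074 minutes.

17.07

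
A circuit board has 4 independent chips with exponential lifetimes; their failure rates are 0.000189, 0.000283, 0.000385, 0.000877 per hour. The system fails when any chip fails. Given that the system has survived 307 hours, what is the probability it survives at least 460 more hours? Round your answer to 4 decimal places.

Time to first failure ~ Exp(Σλ) with Σλ = 0.001734.
By memorylessness, P(T > 307+460 | T > 307) = P(T > 460) = e^(−0.001734·460) ≈ 0.4504.

0.4504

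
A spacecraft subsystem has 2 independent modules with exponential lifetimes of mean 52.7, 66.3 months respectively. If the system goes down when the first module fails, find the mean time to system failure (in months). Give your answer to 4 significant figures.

29.36

The first failure time is exponential with rate Σλ_i = 1/52.7 + 1/66.3 = 0.0340583 per month.
E[min] = 1/Σλ = 1/0.0340583 = 29.3614 months.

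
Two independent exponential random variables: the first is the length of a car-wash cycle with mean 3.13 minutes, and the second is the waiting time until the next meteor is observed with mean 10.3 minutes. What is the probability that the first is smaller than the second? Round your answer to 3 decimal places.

λ_1 = 1/3.13 = 0.319489, λ_2 = 1/10.3 = 0.0970874.
For independent exponentials, P(the first < the second) = λ_1/(λ_1+λ_2) = 0.319489/0.416576 ≈ 0.767.

0.767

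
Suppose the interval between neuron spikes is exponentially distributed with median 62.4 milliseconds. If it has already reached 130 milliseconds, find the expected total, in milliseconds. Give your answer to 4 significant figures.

220.0

For an exponential, median = ln(2)/λ, so λ = ln 2 / 62.4 = 0.0111081 per millisecond.
By memorylessness, E[X | X > 130] = 130 + 1/λ = 130 + 90.0242 = 220.024 milliseconds.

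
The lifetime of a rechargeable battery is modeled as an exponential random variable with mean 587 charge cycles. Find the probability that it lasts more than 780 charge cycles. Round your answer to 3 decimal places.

The rate is λ = 1/587 = 0.00170358 per charge cycle.
P(X > 780) = e^(−λ·780) = e^(−1.3288) ≈ 0.265.

0.265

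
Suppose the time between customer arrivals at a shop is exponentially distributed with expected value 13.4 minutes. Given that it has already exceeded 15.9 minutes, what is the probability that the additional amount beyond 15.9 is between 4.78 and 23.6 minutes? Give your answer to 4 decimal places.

0.5281

The rate is λ = 1/13.4 = 0.0746269 per minute.
Memoryless: the residual past 15.9 is again Exp(λ).
P(4.78 < residual < 23.6) = e^(−λ·4.78) − e^(−λ·23.6) = 0.69997 − 0.17184 ≈ 0.5281.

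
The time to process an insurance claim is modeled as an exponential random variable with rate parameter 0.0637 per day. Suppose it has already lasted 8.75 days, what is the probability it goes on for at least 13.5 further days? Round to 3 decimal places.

0.423

The exponential is memoryless, so the remaining time is again Exp(λ): the condition X > 8.75 is irrelevant.
P(X > 13.5) = e^(−0.85995) ≈ 0.423.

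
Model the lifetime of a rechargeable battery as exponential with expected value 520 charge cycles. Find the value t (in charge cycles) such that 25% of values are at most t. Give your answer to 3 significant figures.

The rate is λ = 1/520 = 0.00192308 per charge cycle.
Set 1 − e^(−λt) = 0.25, so t = −ln(0.75)/λ = 0.28768/0.00192308 ≈ 149.595 charge cycles.

150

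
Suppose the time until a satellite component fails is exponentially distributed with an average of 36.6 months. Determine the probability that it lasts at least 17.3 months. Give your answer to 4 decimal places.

The rate is λ = 1/36.6 = 0.0273224 per month.
P(X > 17.3) = e^(−λ·17.3) = e^(−0.47268) ≈ 0.6233.

0.6233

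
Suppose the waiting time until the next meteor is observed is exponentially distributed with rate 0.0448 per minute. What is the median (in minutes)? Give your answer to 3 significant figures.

Set 1 − e^(−λt) = 0.5, so t = −ln(0.5)/λ = 0.69315/0.0448 ≈ 15.472 minutes.

15.5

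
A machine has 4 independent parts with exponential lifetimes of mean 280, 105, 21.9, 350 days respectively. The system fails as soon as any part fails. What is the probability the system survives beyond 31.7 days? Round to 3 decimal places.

0.142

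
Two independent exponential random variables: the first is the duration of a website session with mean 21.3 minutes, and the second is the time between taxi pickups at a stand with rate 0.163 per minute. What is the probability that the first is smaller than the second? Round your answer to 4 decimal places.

0.2236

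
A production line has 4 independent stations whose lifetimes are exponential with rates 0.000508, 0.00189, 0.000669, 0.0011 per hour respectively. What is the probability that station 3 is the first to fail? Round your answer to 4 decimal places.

0.1605

The time to first failure is exponential with rate Σλ = 0.000508 + 0.00189 + 0.000669 + 0.0011 = 0.004167.
P(station 3 first) = λ_3/Σλ = 0.000669/0.004167 ≈ 0.1605.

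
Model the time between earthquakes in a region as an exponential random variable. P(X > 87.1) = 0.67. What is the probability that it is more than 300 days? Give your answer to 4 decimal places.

e^(−λ·87.1) = 0.67 ⇒ λ = −ln(0.67)/87.1 = 0.00459791.
P(X > 300) = e^(−0.00459791·300) = e^(−1.3794) ≈ 0.2517.

0.2517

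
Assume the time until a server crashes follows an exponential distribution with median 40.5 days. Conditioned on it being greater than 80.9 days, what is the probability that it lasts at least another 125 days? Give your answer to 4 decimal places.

0.1177

For an exponential, median = ln(2)/λ, so λ = ln 2 / 40.5 = 0.0171147 per day.
By the memoryless property, P(X > 80.9+125 | X > 80.9) = P(X > 125).
P(X > 125) = e^(−2.1393) ≈ 0.1177.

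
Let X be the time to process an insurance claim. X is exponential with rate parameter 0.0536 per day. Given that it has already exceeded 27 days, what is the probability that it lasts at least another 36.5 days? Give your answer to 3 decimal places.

0.141

By the memoryless property, P(X > 27+36.5 | X > 27) = P(X > 36.5).
P(X > 36.5) = e^(−1.9564) ≈ 0.141.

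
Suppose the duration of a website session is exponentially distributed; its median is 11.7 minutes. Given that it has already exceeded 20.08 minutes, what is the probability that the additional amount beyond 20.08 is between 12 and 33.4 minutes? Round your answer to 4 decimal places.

0.3529

For an exponential, median = ln(2)/λ, so λ = ln 2 / 11.7 = 0.0592433 per minute.
Memoryless: the residual past 20.08 is again Exp(λ).
P(12 < residual < 33.4) = e^(−λ·12) − e^(−λ·33.4) = 0.49119 − 0.13824 ≈ 0.3529.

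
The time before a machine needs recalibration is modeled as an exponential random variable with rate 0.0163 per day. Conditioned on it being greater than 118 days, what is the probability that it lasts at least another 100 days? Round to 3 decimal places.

0.196

The exponential is memoryless, so the remaining time is again Exp(λ): the condition X > 118 is irrelevant.
P(X > 100) = e^(−1.63) ≈ 0.196.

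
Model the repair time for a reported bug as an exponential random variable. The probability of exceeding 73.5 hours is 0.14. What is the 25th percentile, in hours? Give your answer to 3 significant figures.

10.8

e^(−λ·73.5) = 0.14 ⇒ λ = −ln(0.14)/73.5 = 0.0267498.
25th percentile: 1 − e^(−λt) = 0.25, t = −ln(0.75)/λ = 10.7545 hours.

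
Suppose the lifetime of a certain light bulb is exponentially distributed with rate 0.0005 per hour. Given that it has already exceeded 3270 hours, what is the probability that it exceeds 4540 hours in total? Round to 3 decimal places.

0.530

The exponential is memoryless, so the remaining time is again Exp(λ): the condition X > 3270 is irrelevant.
P(X > 1270) = e^(−0.635) ≈ 0.530.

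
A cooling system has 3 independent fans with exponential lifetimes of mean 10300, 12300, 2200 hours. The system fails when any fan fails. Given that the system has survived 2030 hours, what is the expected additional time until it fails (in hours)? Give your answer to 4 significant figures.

1580

First-failure rate Σλ = 1/10300 + 1/12300 + 1/2200 = 0.000632934.
By memorylessness the expected residual is 1/Σλ = 1579.94 hours, regardless of the 2030 already elapsed.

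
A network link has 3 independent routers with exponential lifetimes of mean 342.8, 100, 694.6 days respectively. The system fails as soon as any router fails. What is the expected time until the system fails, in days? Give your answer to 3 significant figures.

69.7

The first failure time is exponential with rate Σλ_i = 1/342.8 + 1/100 + 1/694.6 = 0.0143568 per day.
E[min] = 1/Σλ = 1/0.0143568 = 69.6533 days.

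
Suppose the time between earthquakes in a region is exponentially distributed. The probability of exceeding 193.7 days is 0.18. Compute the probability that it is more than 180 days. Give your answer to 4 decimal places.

e^(−λ·193.7) = 0.18 ⇒ λ = −ln(0.18)/193.7 = 0.00885286.
P(X > 180) = e^(−0.00885286·180) = e^(−1.5935) ≈ 0.2032.

0.2032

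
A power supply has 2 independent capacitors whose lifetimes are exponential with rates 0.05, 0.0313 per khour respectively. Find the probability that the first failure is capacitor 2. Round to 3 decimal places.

0.385

The time to first failure is exponential with rate Σλ = 0.05 + 0.0313 = 0.0813.
P(capacitor 2 first) = λ_2/Σλ = 0.0313/0.0813 ≈ 0.385.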